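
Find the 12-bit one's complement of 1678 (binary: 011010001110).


Original: 011010001110
Invert all bits:
  bit 0: 0 → 1
  bit 1: 1 → 0
  bit 2: 1 → 0
  bit 3: 0 → 1
  bit 4: 1 → 0
  bit 5: 0 → 1
  bit 6: 0 → 1
  bit 7: 0 → 1
  bit 8: 1 → 0
  bit 9: 1 → 0
  bit 10: 1 → 0
  bit 11: 0 → 1
= 100101110001


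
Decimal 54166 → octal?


Divide by 8 repeatedly:
54166 ÷ 8 = 6770 remainder 6
6770 ÷ 8 = 846 remainder 2
846 ÷ 8 = 105 remainder 6
105 ÷ 8 = 13 remainder 1
13 ÷ 8 = 1 remainder 5
1 ÷ 8 = 0 remainder 1
Reading remainders bottom-up:
= 0o151626


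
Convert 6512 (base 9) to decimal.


Positional values (base 9):
  2 × 9^0 = 2 × 1 = 2
  1 × 9^1 = 1 × 9 = 9
  5 × 9^2 = 5 × 81 = 405
  6 × 9^3 = 6 × 729 = 4374
Sum = 2 + 9 + 405 + 4374
= 4790


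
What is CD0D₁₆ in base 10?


Positional values:
Position 0: D × 16^0 = 13 × 1 = 13
Position 1: 0 × 16^1 = 0 × 16 = 0
Position 2: D × 16^2 = 13 × 256 = 3328
Position 3: C × 16^3 = 12 × 4096 = 49152
Sum = 13 + 0 + 3328 + 49152
= 52493


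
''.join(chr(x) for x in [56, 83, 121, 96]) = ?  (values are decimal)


Codes (decimal): 56 83 121 96
Per-code ASCII lookup:
  56  (range 48-57: digits, 56 - 48 = 8) → '8'
  83  (range 65-90: uppercase, 83 - 65 = 18) → 'S'
  121  (range 97-122: lowercase, 121 - 97 = 24) → 'y'
  96  (special character) → '`'
= '8Sy`'


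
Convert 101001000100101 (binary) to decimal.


Positional values:
Bit 0: 1 × 2^0 = 1
Bit 2: 1 × 2^2 = 4
Bit 5: 1 × 2^5 = 32
Bit 9: 1 × 2^9 = 512
Bit 12: 1 × 2^12 = 4096
Bit 14: 1 × 2^14 = 16384
Sum = 1 + 4 + 32 + 512 + 4096 + 16384
= 21029


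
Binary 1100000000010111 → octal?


Group into 3-bit groups: 001100000000010111
  001 = 1
  100 = 4
  000 = 0
  000 = 0
  010 = 2
  111 = 7
= 0o140027


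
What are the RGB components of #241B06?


Hex: #241B06
R = 24₁₆ = 36
G = 1B₁₆ = 27
B = 06₁₆ = 6
= RGB(36, 27, 6)


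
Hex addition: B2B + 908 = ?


Align and add column by column (LSB to MSB, each column mod 16 with carry):
  0B2B
+ 0908
  ----
  col 0: B(11) + 8(8) + 0 (carry in) = 19 → 3(3), carry out 1
  col 1: 2(2) + 0(0) + 1 (carry in) = 3 → 3(3), carry out 0
  col 2: B(11) + 9(9) + 0 (carry in) = 20 → 4(4), carry out 1
  col 3: 0(0) + 0(0) + 1 (carry in) = 1 → 1(1), carry out 0
Reading digits MSB→LSB: 1433
Strip leading zeros: 1433
= 0x1433


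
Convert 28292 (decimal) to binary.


Divide by 2 repeatedly:
28292 ÷ 2 = 14146 remainder 0
14146 ÷ 2 = 7073 remainder 0
7073 ÷ 2 = 3536 remainder 1
3536 ÷ 2 = 1768 remainder 0
1768 ÷ 2 = 884 remainder 0
884 ÷ 2 = 442 remainder 0
442 ÷ 2 = 221 remainder 0
221 ÷ 2 = 110 remainder 1
110 ÷ 2 = 55 remainder 0
55 ÷ 2 = 27 remainder 1
27 ÷ 2 = 13 remainder 1
13 ÷ 2 = 6 remainder 1
6 ÷ 2 = 3 remainder 0
3 ÷ 2 = 1 remainder 1
1 ÷ 2 = 0 remainder 1
Reading remainders bottom-up:
= 110111010000100


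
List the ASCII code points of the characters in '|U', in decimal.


String: '|U'  (2 characters)
Per-character ASCII lookup:
  '|': special character: '|' = 124
  'U': uppercase starts at 65: 'U' = 65 + 20 = 85
= 124 85


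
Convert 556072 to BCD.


Each digit → 4-bit binary:
  5 → 0101
  5 → 0101
  6 → 0110
  0 → 0000
  7 → 0111
  2 → 0010
= 0101 0101 0110 0000 0111 0010


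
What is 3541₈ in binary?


Each octal digit → 3 binary bits:
  3 = 011
  5 = 101
  4 = 100
  1 = 001
Concatenate: 011 101 100 001
= 011101100001


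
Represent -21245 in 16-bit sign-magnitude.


Sign bit: 1 (negative)
Magnitude: 21245 = 101001011111101
= 1101001011111101


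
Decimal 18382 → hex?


Divide by 16 repeatedly:
18382 ÷ 16 = 1148 remainder 14 (E)
1148 ÷ 16 = 71 remainder 12 (C)
71 ÷ 16 = 4 remainder 7 (7)
4 ÷ 16 = 0 remainder 4 (4)
Reading remainders bottom-up:
= 0x47CE


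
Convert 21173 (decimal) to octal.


Divide by 8 repeatedly:
21173 ÷ 8 = 2646 remainder 5
2646 ÷ 8 = 330 remainder 6
330 ÷ 8 = 41 remainder 2
41 ÷ 8 = 5 remainder 1
5 ÷ 8 = 0 remainder 5
Reading remainders bottom-up:
= 0o51265


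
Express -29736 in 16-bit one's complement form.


Original: 0111010000101000
Invert all bits:
  bit 0: 0 → 1
  bit 1: 1 → 0
  bit 2: 1 → 0
  bit 3: 1 → 0
  bit 4: 0 → 1
  bit 5: 1 → 0
  bit 6: 0 → 1
  bit 7: 0 → 1
  bit 8: 0 → 1
  bit 9: 0 → 1
  bit 10: 1 → 0
  bit 11: 0 → 1
  bit 12: 1 → 0
  bit 13: 0 → 1
  bit 14: 0 → 1
  bit 15: 0 → 1
= 1000101111010111


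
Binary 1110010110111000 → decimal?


Positional values:
Bit 3: 1 × 2^3 = 8
Bit 4: 1 × 2^4 = 16
Bit 5: 1 × 2^5 = 32
Bit 7: 1 × 2^7 = 128
Bit 8: 1 × 2^8 = 256
Bit 10: 1 × 2^10 = 1024
Bit 13: 1 × 2^13 = 8192
Bit 14: 1 × 2^14 = 16384
Bit 15: 1 × 2^15 = 32768
Sum = 8 + 16 + 32 + 128 + 256 + 1024 + 8192 + 16384 + 32768
= 58808


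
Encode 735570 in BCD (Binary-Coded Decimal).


Each digit → 4-bit binary:
  7 → 0111
  3 → 0011
  5 → 0101
  5 → 0101
  7 → 0111
  0 → 0000
= 0111 0011 0101 0101 0111 0000


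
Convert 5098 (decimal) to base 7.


Divide by 7 repeatedly:
5098 ÷ 7 = 728 remainder 2
728 ÷ 7 = 104 remainder 0
104 ÷ 7 = 14 remainder 6
14 ÷ 7 = 2 remainder 0
2 ÷ 7 = 0 remainder 2
Reading remainders bottom-up:
= 20602


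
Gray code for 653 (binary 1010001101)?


Binary: 1010001101
Gray code: G = B XOR (B >> 1)
B >> 1 = 0101000110
1010001101 XOR 0101000110:
  1 XOR 0 = 1
  0 XOR 1 = 1
  1 XOR 0 = 1
  0 XOR 1 = 1
  0 XOR 0 = 0
  0 XOR 0 = 0
  1 XOR 0 = 1
  1 XOR 1 = 0
  0 XOR 1 = 1
  1 XOR 0 = 1
= 1111001011


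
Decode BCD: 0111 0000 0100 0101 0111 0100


Each 4-bit group → digit:
  0111 → 7
  0000 → 0
  0100 → 4
  0101 → 5
  0111 → 7
  0100 → 4
= 704574


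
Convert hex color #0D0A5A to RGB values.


Hex: #0D0A5A
R = 0D₁₆ = 13
G = 0A₁₆ = 10
B = 5A₁₆ = 90
= RGB(13, 10, 90)


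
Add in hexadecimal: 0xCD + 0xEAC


Align and add column by column (LSB to MSB, each column mod 16 with carry):
  00CD
+ 0EAC
  ----
  col 0: D(13) + C(12) + 0 (carry in) = 25 → 9(9), carry out 1
  col 1: C(12) + A(10) + 1 (carry in) = 23 → 7(7), carry out 1
  col 2: 0(0) + E(14) + 1 (carry in) = 15 → F(15), carry out 0
  col 3: 0(0) + 0(0) + 0 (carry in) = 0 → 0(0), carry out 0
Reading digits MSB→LSB: 0F79
Strip leading zeros: F79
= 0xF79


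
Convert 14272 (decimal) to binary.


Divide by 2 repeatedly:
14272 ÷ 2 = 7136 remainder 0
7136 ÷ 2 = 3568 remainder 0
3568 ÷ 2 = 1784 remainder 0
1784 ÷ 2 = 892 remainder 0
892 ÷ 2 = 446 remainder 0
446 ÷ 2 = 223 remainder 0
223 ÷ 2 = 111 remainder 1
111 ÷ 2 = 55 remainder 1
55 ÷ 2 = 27 remainder 1
27 ÷ 2 = 13 remainder 1
13 ÷ 2 = 6 remainder 1
6 ÷ 2 = 3 remainder 0
3 ÷ 2 = 1 remainder 1
1 ÷ 2 = 0 remainder 1
Reading remainders bottom-up:
= 11011111000000


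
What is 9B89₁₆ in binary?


Each hex digit → 4 binary bits:
  9 = 1001
  B = 1011
  8 = 1000
  9 = 1001
Concatenate: 1001 1011 1000 1001
= 1001101110001001


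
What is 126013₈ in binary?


Each octal digit → 3 binary bits:
  1 = 001
  2 = 010
  6 = 110
  0 = 000
  1 = 001
  3 = 011
Concatenate: 001 010 110 000 001 011
= 001010110000001011


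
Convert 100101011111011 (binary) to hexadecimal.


Group into 4-bit nibbles: 0100101011111011
  0100 = 4
  1010 = A
  1111 = F
  1011 = B
= 0x4AFB


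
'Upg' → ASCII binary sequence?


String: 'Upg'  (3 characters)
Per-character ASCII lookup:
  'U': uppercase starts at 65: 'U' = 65 + 20 = 85 → 1010101
  'p': lowercase starts at 97: 'p' = 97 + 15 = 112 → 1110000
  'g': lowercase starts at 97: 'g' = 97 + 6 = 103 → 1100111
= 1010101 1110000 1100111


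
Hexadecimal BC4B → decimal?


Positional values:
Position 0: B × 16^0 = 11 × 1 = 11
Position 1: 4 × 16^1 = 4 × 16 = 64
Position 2: C × 16^2 = 12 × 256 = 3072
Position 3: B × 16^3 = 11 × 4096 = 45056
Sum = 11 + 64 + 3072 + 45056
= 48203


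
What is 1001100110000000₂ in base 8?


Group into 3-bit groups: 001001100110000000
  001 = 1
  001 = 1
  100 = 4
  110 = 6
  000 = 0
  000 = 0
= 0o114600


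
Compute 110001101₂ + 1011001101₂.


Align and add column by column (LSB to MSB, carry propagating):
  00110001101
+ 01011001101
  -----------
  col 0: 1 + 1 + 0 (carry in) = 2 → bit 0, carry out 1
  col 1: 0 + 0 + 1 (carry in) = 1 → bit 1, carry out 0
  col 2: 1 + 1 + 0 (carry in) = 2 → bit 0, carry out 1
  col 3: 1 + 1 + 1 (carry in) = 3 → bit 1, carry out 1
  col 4: 0 + 0 + 1 (carry in) = 1 → bit 1, carry out 0
  col 5: 0 + 0 + 0 (carry in) = 0 → bit 0, carry out 0
  col 6: 0 + 1 + 0 (carry in) = 1 → bit 1, carry out 0
  col 7: 1 + 1 + 0 (carry in) = 2 → bit 0, carry out 1
  col 8: 1 + 0 + 1 (carry in) = 2 → bit 0, carry out 1
  col 9: 0 + 1 + 1 (carry in) = 2 → bit 0, carry out 1
  col 10: 0 + 0 + 1 (carry in) = 1 → bit 1, carry out 0
Reading bits MSB→LSB: 10001011010
Strip leading zeros: 10001011010
= 10001011010


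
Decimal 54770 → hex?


Divide by 16 repeatedly:
54770 ÷ 16 = 3423 remainder 2 (2)
3423 ÷ 16 = 213 remainder 15 (F)
213 ÷ 16 = 13 remainder 5 (5)
13 ÷ 16 = 0 remainder 13 (D)
Reading remainders bottom-up:
= 0xD5F2


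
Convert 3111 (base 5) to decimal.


Positional values (base 5):
  1 × 5^0 = 1 × 1 = 1
  1 × 5^1 = 1 × 5 = 5
  1 × 5^2 = 1 × 25 = 25
  3 × 5^3 = 3 × 125 = 375
Sum = 1 + 5 + 25 + 375
= 406


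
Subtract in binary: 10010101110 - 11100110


Align and subtract column by column (LSB to MSB, borrowing when needed):
  10010101110
- 00011100110
  -----------
  col 0: (0 - 0 borrow-in) - 0 → 0 - 0 = 0, borrow out 0
  col 1: (1 - 0 borrow-in) - 1 → 1 - 1 = 0, borrow out 0
  col 2: (1 - 0 borrow-in) - 1 → 1 - 1 = 0, borrow out 0
  col 3: (1 - 0 borrow-in) - 0 → 1 - 0 = 1, borrow out 0
  col 4: (0 - 0 borrow-in) - 0 → 0 - 0 = 0, borrow out 0
  col 5: (1 - 0 borrow-in) - 1 → 1 - 1 = 0, borrow out 0
  col 6: (0 - 0 borrow-in) - 1 → borrow from next column: (0+2) - 1 = 1, borrow out 1
  col 7: (1 - 1 borrow-in) - 1 → borrow from next column: (0+2) - 1 = 1, borrow out 1
  col 8: (0 - 1 borrow-in) - 0 → borrow from next column: (-1+2) - 0 = 1, borrow out 1
  col 9: (0 - 1 borrow-in) - 0 → borrow from next column: (-1+2) - 0 = 1, borrow out 1
  col 10: (1 - 1 borrow-in) - 0 → 0 - 0 = 0, borrow out 0
Reading bits MSB→LSB: 01111001000
Strip leading zeros: 1111001000
= 1111001000


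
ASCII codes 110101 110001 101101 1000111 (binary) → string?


Codes (binary): 110101 110001 101101 1000111
Per-code ASCII lookup:
  110101 = 53  (range 48-57: digits, 53 - 48 = 5) → '5'
  110001 = 49  (range 48-57: digits, 49 - 48 = 1) → '1'
  101101 = 45  (special character) → '-'
  1000111 = 71  (range 65-90: uppercase, 71 - 65 = 6) → 'G'
= '51-G'


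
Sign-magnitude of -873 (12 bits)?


Sign bit: 1 (negative)
Magnitude: 873 = 01101101001
= 101101101001


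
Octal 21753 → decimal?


Positional values:
Position 0: 3 × 8^0 = 3
Position 1: 5 × 8^1 = 40
Position 2: 7 × 8^2 = 448
Position 3: 1 × 8^3 = 512
Position 4: 2 × 8^4 = 8192
Sum = 3 + 40 + 448 + 512 + 8192
= 9195


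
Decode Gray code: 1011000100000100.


Gray code: 1011000100000100
MSB stays the same: 1
Each subsequent bit = prev_binary XOR current_gray:
  B[1] = 1 XOR 0 = 1
  B[2] = 1 XOR 1 = 0
  B[3] = 0 XOR 1 = 1
  B[4] = 1 XOR 0 = 1
  B[5] = 1 XOR 0 = 1
  B[6] = 1 XOR 0 = 1
  B[7] = 1 XOR 1 = 0
  B[8] = 0 XOR 0 = 0
  B[9] = 0 XOR 0 = 0
  B[10] = 0 XOR 0 = 0
  B[11] = 0 XOR 0 = 0
  B[12] = 0 XOR 0 = 0
  B[13] = 0 XOR 1 = 1
  B[14] = 1 XOR 0 = 1
  B[15] = 1 XOR 0 = 1
= 1101111000000111 (56839 decimal)


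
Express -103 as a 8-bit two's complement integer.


Original: 01100111
Step 1 - Invert all bits: 10011000
Step 2 - Add 1: 10011000 + 1
= 10011001 (represents -103)


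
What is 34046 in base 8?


Divide by 8 repeatedly:
34046 ÷ 8 = 4255 remainder 6
4255 ÷ 8 = 531 remainder 7
531 ÷ 8 = 66 remainder 3
66 ÷ 8 = 8 remainder 2
8 ÷ 8 = 1 remainder 0
1 ÷ 8 = 0 remainder 1
Reading remainders bottom-up:
= 0o102376


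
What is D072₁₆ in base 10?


Positional values:
Position 0: 2 × 16^0 = 2 × 1 = 2
Position 1: 7 × 16^1 = 7 × 16 = 112
Position 2: 0 × 16^2 = 0 × 256 = 0
Position 3: D × 16^3 = 13 × 4096 = 53248
Sum = 2 + 112 + 0 + 53248
= 53362


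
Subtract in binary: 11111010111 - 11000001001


Align and subtract column by column (LSB to MSB, borrowing when needed):
  11111010111
- 11000001001
  -----------
  col 0: (1 - 0 borrow-in) - 1 → 1 - 1 = 0, borrow out 0
  col 1: (1 - 0 borrow-in) - 0 → 1 - 0 = 1, borrow out 0
  col 2: (1 - 0 borrow-in) - 0 → 1 - 0 = 1, borrow out 0
  col 3: (0 - 0 borrow-in) - 1 → borrow from next column: (0+2) - 1 = 1, borrow out 1
  col 4: (1 - 1 borrow-in) - 0 → 0 - 0 = 0, borrow out 0
  col 5: (0 - 0 borrow-in) - 0 → 0 - 0 = 0, borrow out 0
  col 6: (1 - 0 borrow-in) - 0 → 1 - 0 = 1, borrow out 0
  col 7: (1 - 0 borrow-in) - 0 → 1 - 0 = 1, borrow out 0
  col 8: (1 - 0 borrow-in) - 0 → 1 - 0 = 1, borrow out 0
  col 9: (1 - 0 borrow-in) - 1 → 1 - 1 = 0, borrow out 0
  col 10: (1 - 0 borrow-in) - 1 → 1 - 1 = 0, borrow out 0
Reading bits MSB→LSB: 00111001110
Strip leading zeros: 111001110
= 111001110


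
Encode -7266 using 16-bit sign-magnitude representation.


Sign bit: 1 (negative)
Magnitude: 7266 = 001110001100010
= 1001110001100010


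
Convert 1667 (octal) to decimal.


Positional values:
Position 0: 7 × 8^0 = 7
Position 1: 6 × 8^1 = 48
Position 2: 6 × 8^2 = 384
Position 3: 1 × 8^3 = 512
Sum = 7 + 48 + 384 + 512
= 951


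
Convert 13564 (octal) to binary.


Each octal digit → 3 binary bits:
  1 = 001
  3 = 011
  5 = 101
  6 = 110
  4 = 100
Concatenate: 001 011 101 110 100
= 001011101110100


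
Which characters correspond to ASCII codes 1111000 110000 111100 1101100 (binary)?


Codes (binary): 1111000 110000 111100 1101100
Per-code ASCII lookup:
  1111000 = 120  (range 97-122: lowercase, 120 - 97 = 23) → 'x'
  110000 = 48  (range 48-57: digits, 48 - 48 = 0) → '0'
  111100 = 60  (special character) → '<'
  1101100 = 108  (range 97-122: lowercase, 108 - 97 = 11) → 'l'
= 'x0<l'


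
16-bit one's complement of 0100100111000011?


Original: 0100100111000011
Invert all bits:
  bit 0: 0 → 1
  bit 1: 1 → 0
  bit 2: 0 → 1
  bit 3: 0 → 1
  bit 4: 1 → 0
  bit 5: 0 → 1
  bit 6: 0 → 1
  bit 7: 1 → 0
  bit 8: 1 → 0
  bit 9: 1 → 0
  bit 10: 0 → 1
  bit 11: 0 → 1
  bit 12: 0 → 1
  bit 13: 0 → 1
  bit 14: 1 → 0
  bit 15: 1 → 0
= 1011011000111100


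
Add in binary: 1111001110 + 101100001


Align and add column by column (LSB to MSB, carry propagating):
  01111001110
+ 00101100001
  -----------
  col 0: 0 + 1 + 0 (carry in) = 1 → bit 1, carry out 0
  col 1: 1 + 0 + 0 (carry in) = 1 → bit 1, carry out 0
  col 2: 1 + 0 + 0 (carry in) = 1 → bit 1, carry out 0
  col 3: 1 + 0 + 0 (carry in) = 1 → bit 1, carry out 0
  col 4: 0 + 0 + 0 (carry in) = 0 → bit 0, carry out 0
  col 5: 0 + 1 + 0 (carry in) = 1 → bit 1, carry out 0
  col 6: 1 + 1 + 0 (carry in) = 2 → bit 0, carry out 1
  col 7: 1 + 0 + 1 (carry in) = 2 → bit 0, carry out 1
  col 8: 1 + 1 + 1 (carry in) = 3 → bit 1, carry out 1
  col 9: 1 + 0 + 1 (carry in) = 2 → bit 0, carry out 1
  col 10: 0 + 0 + 1 (carry in) = 1 → bit 1, carry out 0
Reading bits MSB→LSB: 10100101111
Strip leading zeros: 10100101111
= 10100101111


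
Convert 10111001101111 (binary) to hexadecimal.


Group into 4-bit nibbles: 0010111001101111
  0010 = 2
  1110 = E
  0110 = 6
  1111 = F
= 0x2E6F


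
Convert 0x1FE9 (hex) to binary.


Each hex digit → 4 binary bits:
  1 = 0001
  F = 1111
  E = 1110
  9 = 1001
Concatenate: 0001 1111 1110 1001
= 0001111111101001


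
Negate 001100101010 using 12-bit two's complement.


Original: 001100101010
Step 1 - Invert all bits: 110011010101
Step 2 - Add 1: 110011010101 + 1
= 110011010110 (represents -810)


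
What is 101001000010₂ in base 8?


Group into 3-bit groups: 101001000010
  101 = 5
  001 = 1
  000 = 0
  010 = 2
= 0o5102


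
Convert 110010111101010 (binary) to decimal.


Positional values:
Bit 1: 1 × 2^1 = 2
Bit 3: 1 × 2^3 = 8
Bit 5: 1 × 2^5 = 32
Bit 6: 1 × 2^6 = 64
Bit 7: 1 × 2^7 = 128
Bit 8: 1 × 2^8 = 256
Bit 10: 1 × 2^10 = 1024
Bit 13: 1 × 2^13 = 8192
Bit 14: 1 × 2^14 = 16384
Sum = 2 + 8 + 32 + 64 + 128 + 256 + 1024 + 8192 + 16384
= 26090


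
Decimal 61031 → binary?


Divide by 2 repeatedly:
61031 ÷ 2 = 30515 remainder 1
30515 ÷ 2 = 15257 remainder 1
15257 ÷ 2 = 7628 remainder 1
7628 ÷ 2 = 3814 remainder 0
3814 ÷ 2 = 1907 remainder 0
1907 ÷ 2 = 953 remainder 1
953 ÷ 2 = 476 remainder 1
476 ÷ 2 = 238 remainder 0
238 ÷ 2 = 119 remainder 0
119 ÷ 2 = 59 remainder 1
59 ÷ 2 = 29 remainder 1
29 ÷ 2 = 14 remainder 1
14 ÷ 2 = 7 remainder 0
7 ÷ 2 = 3 remainder 1
3 ÷ 2 = 1 remainder 1
1 ÷ 2 = 0 remainder 1
Reading remainders bottom-up:
= 1110111001100111


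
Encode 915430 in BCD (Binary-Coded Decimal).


Each digit → 4-bit binary:
  9 → 1001
  1 → 0001
  5 → 0101
  4 → 0100
  3 → 0011
  0 → 0000
= 1001 0001 0101 0100 0011 0000


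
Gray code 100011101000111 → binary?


Gray code: 100011101000111
MSB stays the same: 1
Each subsequent bit = prev_binary XOR current_gray:
  B[1] = 1 XOR 0 = 1
  B[2] = 1 XOR 0 = 1
  B[3] = 1 XOR 0 = 1
  B[4] = 1 XOR 1 = 0
  B[5] = 0 XOR 1 = 1
  B[6] = 1 XOR 1 = 0
  B[7] = 0 XOR 0 = 0
  B[8] = 0 XOR 1 = 1
  B[9] = 1 XOR 0 = 1
  B[10] = 1 XOR 0 = 1
  B[11] = 1 XOR 0 = 1
  B[12] = 1 XOR 1 = 0
  B[13] = 0 XOR 1 = 1
  B[14] = 1 XOR 1 = 0
= 111101001111010 (31354 decimal)


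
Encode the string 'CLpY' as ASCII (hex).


String: 'CLpY'  (4 characters)
Per-character ASCII lookup:
  'C': uppercase starts at 65: 'C' = 65 + 2 = 67 → 0x43
  'L': uppercase starts at 65: 'L' = 65 + 11 = 76 → 0x4C
  'p': lowercase starts at 97: 'p' = 97 + 15 = 112 → 0x70
  'Y': uppercase starts at 65: 'Y' = 65 + 24 = 89 → 0x59
= 0x43 0x4C 0x70 0x59


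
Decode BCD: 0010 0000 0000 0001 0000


Each 4-bit group → digit:
  0010 → 2
  0000 → 0
  0000 → 0
  0001 → 1
  0000 → 0
= 20010


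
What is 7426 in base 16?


Divide by 16 repeatedly:
7426 ÷ 16 = 464 remainder 2 (2)
464 ÷ 16 = 29 remainder 0 (0)
29 ÷ 16 = 1 remainder 13 (D)
1 ÷ 16 = 0 remainder 1 (1)
Reading remainders bottom-up:
= 0x1D02


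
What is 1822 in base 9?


Divide by 9 repeatedly:
1822 ÷ 9 = 202 remainder 4
202 ÷ 9 = 22 remainder 4
22 ÷ 9 = 2 remainder 4
2 ÷ 9 = 0 remainder 2
Reading remainders bottom-up:
= 2444


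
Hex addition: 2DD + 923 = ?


Align and add column by column (LSB to MSB, each column mod 16 with carry):
  02DD
+ 0923
  ----
  col 0: D(13) + 3(3) + 0 (carry in) = 16 → 0(0), carry out 1
  col 1: D(13) + 2(2) + 1 (carry in) = 16 → 0(0), carry out 1
  col 2: 2(2) + 9(9) + 1 (carry in) = 12 → C(12), carry out 0
  col 3: 0(0) + 0(0) + 0 (carry in) = 0 → 0(0), carry out 0
Reading digits MSB→LSB: 0C00
Strip leading zeros: C00
= 0xC00


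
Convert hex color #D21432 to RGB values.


Hex: #D21432
R = D2₁₆ = 210
G = 14₁₆ = 20
B = 32₁₆ = 50
= RGB(210, 20, 50)


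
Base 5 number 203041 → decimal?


Positional values (base 5):
  1 × 5^0 = 1 × 1 = 1
  4 × 5^1 = 4 × 5 = 20
  0 × 5^2 = 0 × 25 = 0
  3 × 5^3 = 3 × 125 = 375
  0 × 5^4 = 0 × 625 = 0
  2 × 5^5 = 2 × 3125 = 6250
Sum = 1 + 20 + 0 + 375 + 0 + 6250
= 6646


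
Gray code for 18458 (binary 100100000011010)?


Binary: 100100000011010
Gray code: G = B XOR (B >> 1)
B >> 1 = 010010000001101
100100000011010 XOR 010010000001101:
  1 XOR 0 = 1
  0 XOR 1 = 1
  0 XOR 0 = 0
  1 XOR 0 = 1
  0 XOR 1 = 1
  0 XOR 0 = 0
  0 XOR 0 = 0
  0 XOR 0 = 0
  0 XOR 0 = 0
  0 XOR 0 = 0
  1 XOR 0 = 1
  1 XOR 1 = 0
  0 XOR 1 = 1
  1 XOR 0 = 1
  0 XOR 1 = 1
= 110110000010111


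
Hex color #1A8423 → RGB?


Hex: #1A8423
R = 1A₁₆ = 26
G = 84₁₆ = 132
B = 23₁₆ = 35
= RGB(26, 132, 35)


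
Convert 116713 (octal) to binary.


Each octal digit → 3 binary bits:
  1 = 001
  1 = 001
  6 = 110
  7 = 111
  1 = 001
  3 = 011
Concatenate: 001 001 110 111 001 011
= 001001110111001011


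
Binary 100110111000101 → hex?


Group into 4-bit nibbles: 0100110111000101
  0100 = 4
  1101 = D
  1100 = C
  0101 = 5
= 0x4DC5


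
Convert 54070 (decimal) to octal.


Divide by 8 repeatedly:
54070 ÷ 8 = 6758 remainder 6
6758 ÷ 8 = 844 remainder 6
844 ÷ 8 = 105 remainder 4
105 ÷ 8 = 13 remainder 1
13 ÷ 8 = 1 remainder 5
1 ÷ 8 = 0 remainder 1
Reading remainders bottom-up:
= 0o151466


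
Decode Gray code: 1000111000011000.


Gray code: 1000111000011000
MSB stays the same: 1
Each subsequent bit = prev_binary XOR current_gray:
  B[1] = 1 XOR 0 = 1
  B[2] = 1 XOR 0 = 1
  B[3] = 1 XOR 0 = 1
  B[4] = 1 XOR 1 = 0
  B[5] = 0 XOR 1 = 1
  B[6] = 1 XOR 1 = 0
  B[7] = 0 XOR 0 = 0
  B[8] = 0 XOR 0 = 0
  B[9] = 0 XOR 0 = 0
  B[10] = 0 XOR 0 = 0
  B[11] = 0 XOR 1 = 1
  B[12] = 1 XOR 1 = 0
  B[13] = 0 XOR 0 = 0
  B[14] = 0 XOR 0 = 0
  B[15] = 0 XOR 0 = 0
= 1111010000010000 (62480 decimal)


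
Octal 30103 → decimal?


Positional values:
Position 0: 3 × 8^0 = 3
Position 1: 0 × 8^1 = 0
Position 2: 1 × 8^2 = 64
Position 3: 0 × 8^3 = 0
Position 4: 3 × 8^4 = 12288
Sum = 3 + 0 + 64 + 0 + 12288
= 12355


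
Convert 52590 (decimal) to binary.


Divide by 2 repeatedly:
52590 ÷ 2 = 26295 remainder 0
26295 ÷ 2 = 13147 remainder 1
13147 ÷ 2 = 6573 remainder 1
6573 ÷ 2 = 3286 remainder 1
3286 ÷ 2 = 1643 remainder 0
1643 ÷ 2 = 821 remainder 1
821 ÷ 2 = 410 remainder 1
410 ÷ 2 = 205 remainder 0
205 ÷ 2 = 102 remainder 1
102 ÷ 2 = 51 remainder 0
51 ÷ 2 = 25 remainder 1
25 ÷ 2 = 12 remainder 1
12 ÷ 2 = 6 remainder 0
6 ÷ 2 = 3 remainder 0
3 ÷ 2 = 1 remainder 1
1 ÷ 2 = 0 remainder 1
Reading remainders bottom-up:
= 1100110101101110


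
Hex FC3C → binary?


Each hex digit → 4 binary bits:
  F = 1111
  C = 1100
  3 = 0011
  C = 1100
Concatenate: 1111 1100 0011 1100
= 1111110000111100


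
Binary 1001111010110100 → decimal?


Positional values:
Bit 2: 1 × 2^2 = 4
Bit 4: 1 × 2^4 = 16
Bit 5: 1 × 2^5 = 32
Bit 7: 1 × 2^7 = 128
Bit 9: 1 × 2^9 = 512
Bit 10: 1 × 2^10 = 1024
Bit 11: 1 × 2^11 = 2048
Bit 12: 1 × 2^12 = 4096
Bit 15: 1 × 2^15 = 32768
Sum = 4 + 16 + 32 + 128 + 512 + 1024 + 2048 + 4096 + 32768
= 40628


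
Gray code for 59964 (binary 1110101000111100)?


Binary: 1110101000111100
Gray code: G = B XOR (B >> 1)
B >> 1 = 0111010100011110
1110101000111100 XOR 0111010100011110:
  1 XOR 0 = 1
  1 XOR 1 = 0
  1 XOR 1 = 0
  0 XOR 1 = 1
  1 XOR 0 = 1
  0 XOR 1 = 1
  1 XOR 0 = 1
  0 XOR 1 = 1
  0 XOR 0 = 0
  0 XOR 0 = 0
  1 XOR 0 = 1
  1 XOR 1 = 0
  1 XOR 1 = 0
  1 XOR 1 = 0
  0 XOR 1 = 1
  0 XOR 0 = 0
= 1001111100100010


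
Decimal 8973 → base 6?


Divide by 6 repeatedly:
8973 ÷ 6 = 1495 remainder 3
1495 ÷ 6 = 249 remainder 1
249 ÷ 6 = 41 remainder 3
41 ÷ 6 = 6 remainder 5
6 ÷ 6 = 1 remainder 0
1 ÷ 6 = 0 remainder 1
Reading remainders bottom-up:
= 105313


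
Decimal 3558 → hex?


Divide by 16 repeatedly:
3558 ÷ 16 = 222 remainder 6 (6)
222 ÷ 16 = 13 remainder 14 (E)
13 ÷ 16 = 0 remainder 13 (D)
Reading remainders bottom-up:
= 0xDE6


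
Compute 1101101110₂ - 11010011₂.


Align and subtract column by column (LSB to MSB, borrowing when needed):
  1101101110
- 0011010011
  ----------
  col 0: (0 - 0 borrow-in) - 1 → borrow from next column: (0+2) - 1 = 1, borrow out 1
  col 1: (1 - 1 borrow-in) - 1 → borrow from next column: (0+2) - 1 = 1, borrow out 1
  col 2: (1 - 1 borrow-in) - 0 → 0 - 0 = 0, borrow out 0
  col 3: (1 - 0 borrow-in) - 0 → 1 - 0 = 1, borrow out 0
  col 4: (0 - 0 borrow-in) - 1 → borrow from next column: (0+2) - 1 = 1, borrow out 1
  col 5: (1 - 1 borrow-in) - 0 → 0 - 0 = 0, borrow out 0
  col 6: (1 - 0 borrow-in) - 1 → 1 - 1 = 0, borrow out 0
  col 7: (0 - 0 borrow-in) - 1 → borrow from next column: (0+2) - 1 = 1, borrow out 1
  col 8: (1 - 1 borrow-in) - 0 → 0 - 0 = 0, borrow out 0
  col 9: (1 - 0 borrow-in) - 0 → 1 - 0 = 1, borrow out 0
Reading bits MSB→LSB: 1010011011
Strip leading zeros: 1010011011
= 1010011011


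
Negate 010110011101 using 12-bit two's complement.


Original: 010110011101
Step 1 - Invert all bits: 101001100010
Step 2 - Add 1: 101001100010 + 1
= 101001100011 (represents -1437)


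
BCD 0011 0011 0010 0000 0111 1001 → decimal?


Each 4-bit group → digit:
  0011 → 3
  0011 → 3
  0010 → 2
  0000 → 0
  0111 → 7
  1001 → 9
= 332079


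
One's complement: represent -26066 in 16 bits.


Original: 0110010111010010
Invert all bits:
  bit 0: 0 → 1
  bit 1: 1 → 0
  bit 2: 1 → 0
  bit 3: 0 → 1
  bit 4: 0 → 1
  bit 5: 1 → 0
  bit 6: 0 → 1
  bit 7: 1 → 0
  bit 8: 1 → 0
  bit 9: 1 → 0
  bit 10: 0 → 1
  bit 11: 1 → 0
  bit 12: 0 → 1
  bit 13: 0 → 1
  bit 14: 1 → 0
  bit 15: 0 → 1
= 1001101000101101


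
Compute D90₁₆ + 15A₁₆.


Align and add column by column (LSB to MSB, each column mod 16 with carry):
  0D90
+ 015A
  ----
  col 0: 0(0) + A(10) + 0 (carry in) = 10 → A(10), carry out 0
  col 1: 9(9) + 5(5) + 0 (carry in) = 14 → E(14), carry out 0
  col 2: D(13) + 1(1) + 0 (carry in) = 14 → E(14), carry out 0
  col 3: 0(0) + 0(0) + 0 (carry in) = 0 → 0(0), carry out 0
Reading digits MSB→LSB: 0EEA
Strip leading zeros: EEA
= 0xEEA


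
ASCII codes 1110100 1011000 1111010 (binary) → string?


Codes (binary): 1110100 1011000 1111010
Per-code ASCII lookup:
  1110100 = 116  (range 97-122: lowercase, 116 - 97 = 19) → 't'
  1011000 = 88  (range 65-90: uppercase, 88 - 65 = 23) → 'X'
  1111010 = 122  (range 97-122: lowercase, 122 - 97 = 25) → 'z'
= 'tXz'


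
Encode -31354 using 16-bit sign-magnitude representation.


Sign bit: 1 (negative)
Magnitude: 31354 = 111101001111010
= 1111101001111010


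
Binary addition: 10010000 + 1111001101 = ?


Align and add column by column (LSB to MSB, carry propagating):
  00010010000
+ 01111001101
  -----------
  col 0: 0 + 1 + 0 (carry in) = 1 → bit 1, carry out 0
  col 1: 0 + 0 + 0 (carry in) = 0 → bit 0, carry out 0
  col 2: 0 + 1 + 0 (carry in) = 1 → bit 1, carry out 0
  col 3: 0 + 1 + 0 (carry in) = 1 → bit 1, carry out 0
  col 4: 1 + 0 + 0 (carry in) = 1 → bit 1, carry out 0
  col 5: 0 + 0 + 0 (carry in) = 0 → bit 0, carry out 0
  col 6: 0 + 1 + 0 (carry in) = 1 → bit 1, carry out 0
  col 7: 1 + 1 + 0 (carry in) = 2 → bit 0, carry out 1
  col 8: 0 + 1 + 1 (carry in) = 2 → bit 0, carry out 1
  col 9: 0 + 1 + 1 (carry in) = 2 → bit 0, carry out 1
  col 10: 0 + 0 + 1 (carry in) = 1 → bit 1, carry out 0
Reading bits MSB→LSB: 10001011101
Strip leading zeros: 10001011101
= 10001011101


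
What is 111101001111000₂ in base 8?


Group into 3-bit groups: 111101001111000
  111 = 7
  101 = 5
  001 = 1
  111 = 7
  000 = 0
= 0o75170


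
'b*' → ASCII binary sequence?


String: 'b*'  (2 characters)
Per-character ASCII lookup:
  'b': lowercase starts at 97: 'b' = 97 + 1 = 98 → 1100010
  '*': special character: '*' = 42 → 101010
= 1100010 101010


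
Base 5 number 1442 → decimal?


Positional values (base 5):
  2 × 5^0 = 2 × 1 = 2
  4 × 5^1 = 4 × 5 = 20
  4 × 5^2 = 4 × 25 = 100
  1 × 5^3 = 1 × 125 = 125
Sum = 2 + 20 + 100 + 125
= 247


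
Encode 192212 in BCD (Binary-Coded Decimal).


Each digit → 4-bit binary:
  1 → 0001
  9 → 1001
  2 → 0010
  2 → 0010
  1 → 0001
  2 → 0010
= 0001 1001 0010 0010 0001 0010


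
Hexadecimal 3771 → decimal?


Positional values:
Position 0: 1 × 16^0 = 1 × 1 = 1
Position 1: 7 × 16^1 = 7 × 16 = 112
Position 2: 7 × 16^2 = 7 × 256 = 1792
Position 3: 3 × 16^3 = 3 × 4096 = 12288
Sum = 1 + 112 + 1792 + 12288
= 14193


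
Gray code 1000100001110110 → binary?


Gray code: 1000100001110110
MSB stays the same: 1
Each subsequent bit = prev_binary XOR current_gray:
  B[1] = 1 XOR 0 = 1
  B[2] = 1 XOR 0 = 1
  B[3] = 1 XOR 0 = 1
  B[4] = 1 XOR 1 = 0
  B[5] = 0 XOR 0 = 0
  B[6] = 0 XOR 0 = 0
  B[7] = 0 XOR 0 = 0
  B[8] = 0 XOR 0 = 0
  B[9] = 0 XOR 1 = 1
  B[10] = 1 XOR 1 = 0
  B[11] = 0 XOR 1 = 1
  B[12] = 1 XOR 0 = 1
  B[13] = 1 XOR 1 = 0
  B[14] = 0 XOR 1 = 1
  B[15] = 1 XOR 0 = 1
= 1111000001011011 (61531 decimal)


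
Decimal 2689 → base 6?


Divide by 6 repeatedly:
2689 ÷ 6 = 448 remainder 1
448 ÷ 6 = 74 remainder 4
74 ÷ 6 = 12 remainder 2
12 ÷ 6 = 2 remainder 0
2 ÷ 6 = 0 remainder 2
Reading remainders bottom-up:
= 20241


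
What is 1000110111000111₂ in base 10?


Positional values:
Bit 0: 1 × 2^0 = 1
Bit 1: 1 × 2^1 = 2
Bit 2: 1 × 2^2 = 4
Bit 6: 1 × 2^6 = 64
Bit 7: 1 × 2^7 = 128
Bit 8: 1 × 2^8 = 256
Bit 10: 1 × 2^10 = 1024
Bit 11: 1 × 2^11 = 2048
Bit 15: 1 × 2^15 = 32768
Sum = 1 + 2 + 4 + 64 + 128 + 256 + 1024 + 2048 + 32768
= 36295


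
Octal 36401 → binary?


Each octal digit → 3 binary bits:
  3 = 011
  6 = 110
  4 = 100
  0 = 000
  1 = 001
Concatenate: 011 110 100 000 001
= 011110100000001


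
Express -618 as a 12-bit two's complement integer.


Original: 001001101010
Step 1 - Invert all bits: 110110010101
Step 2 - Add 1: 110110010101 + 1
= 110110010110 (represents -618)


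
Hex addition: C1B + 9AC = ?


Align and add column by column (LSB to MSB, each column mod 16 with carry):
  0C1B
+ 09AC
  ----
  col 0: B(11) + C(12) + 0 (carry in) = 23 → 7(7), carry out 1
  col 1: 1(1) + A(10) + 1 (carry in) = 12 → C(12), carry out 0
  col 2: C(12) + 9(9) + 0 (carry in) = 21 → 5(5), carry out 1
  col 3: 0(0) + 0(0) + 1 (carry in) = 1 → 1(1), carry out 0
Reading digits MSB→LSB: 15C7
Strip leading zeros: 15C7
= 0x15C7


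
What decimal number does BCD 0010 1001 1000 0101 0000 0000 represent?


Each 4-bit group → digit:
  0010 → 2
  1001 → 9
  1000 → 8
  0101 → 5
  0000 → 0
  0000 → 0
= 298500


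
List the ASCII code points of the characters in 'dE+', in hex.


String: 'dE+'  (3 characters)
Per-character ASCII lookup:
  'd': lowercase starts at 97: 'd' = 97 + 3 = 100 → 0x64
  'E': uppercase starts at 65: 'E' = 65 + 4 = 69 → 0x45
  '+': special character: '+' = 43 → 0x2B
= 0x64 0x45 0x2B


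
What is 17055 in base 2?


Divide by 2 repeatedly:
17055 ÷ 2 = 8527 remainder 1
8527 ÷ 2 = 4263 remainder 1
4263 ÷ 2 = 2131 remainder 1
2131 ÷ 2 = 1065 remainder 1
1065 ÷ 2 = 532 remainder 1
532 ÷ 2 = 266 remainder 0
266 ÷ 2 = 133 remainder 0
133 ÷ 2 = 66 remainder 1
66 ÷ 2 = 33 remainder 0
33 ÷ 2 = 16 remainder 1
16 ÷ 2 = 8 remainder 0
8 ÷ 2 = 4 remainder 0
4 ÷ 2 = 2 remainder 0
2 ÷ 2 = 1 remainder 0
1 ÷ 2 = 0 remainder 1
Reading remainders bottom-up:
= 100001010011111


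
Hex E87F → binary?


Each hex digit → 4 binary bits:
  E = 1110
  8 = 1000
  7 = 0111
  F = 1111
Concatenate: 1110 1000 0111 1111
= 1110100001111111


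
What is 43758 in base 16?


Divide by 16 repeatedly:
43758 ÷ 16 = 2734 remainder 14 (E)
2734 ÷ 16 = 170 remainder 14 (E)
170 ÷ 16 = 10 remainder 10 (A)
10 ÷ 16 = 0 remainder 10 (A)
Reading remainders bottom-up:
= 0xAAEE


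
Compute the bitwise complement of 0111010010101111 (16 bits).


Original: 0111010010101111
Invert all bits:
  bit 0: 0 → 1
  bit 1: 1 → 0
  bit 2: 1 → 0
  bit 3: 1 → 0
  bit 4: 0 → 1
  bit 5: 1 → 0
  bit 6: 0 → 1
  bit 7: 0 → 1
  bit 8: 1 → 0
  bit 9: 0 → 1
  bit 10: 1 → 0
  bit 11: 0 → 1
  bit 12: 1 → 0
  bit 13: 1 → 0
  bit 14: 1 → 0
  bit 15: 1 → 0
= 1000101101010000


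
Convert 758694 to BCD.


Each digit → 4-bit binary:
  7 → 0111
  5 → 0101
  8 → 1000
  6 → 0110
  9 → 1001
  4 → 0100
= 0111 0101 1000 0110 1001 0100


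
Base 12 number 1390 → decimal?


Positional values (base 12):
  0 × 12^0 = 0 × 1 = 0
  9 × 12^1 = 9 × 12 = 108
  3 × 12^2 = 3 × 144 = 432
  1 × 12^3 = 1 × 1728 = 1728
Sum = 0 + 108 + 432 + 1728
= 2268


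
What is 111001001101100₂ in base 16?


Group into 4-bit nibbles: 0111001001101100
  0111 = 7
  0010 = 2
  0110 = 6
  1100 = C
= 0x726C


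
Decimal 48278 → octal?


Divide by 8 repeatedly:
48278 ÷ 8 = 6034 remainder 6
6034 ÷ 8 = 754 remainder 2
754 ÷ 8 = 94 remainder 2
94 ÷ 8 = 11 remainder 6
11 ÷ 8 = 1 remainder 3
1 ÷ 8 = 0 remainder 1
Reading remainders bottom-up:
= 0o136226


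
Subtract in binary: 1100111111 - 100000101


Align and subtract column by column (LSB to MSB, borrowing when needed):
  1100111111
- 0100000101
  ----------
  col 0: (1 - 0 borrow-in) - 1 → 1 - 1 = 0, borrow out 0
  col 1: (1 - 0 borrow-in) - 0 → 1 - 0 = 1, borrow out 0
  col 2: (1 - 0 borrow-in) - 1 → 1 - 1 = 0, borrow out 0
  col 3: (1 - 0 borrow-in) - 0 → 1 - 0 = 1, borrow out 0
  col 4: (1 - 0 borrow-in) - 0 → 1 - 0 = 1, borrow out 0
  col 5: (1 - 0 borrow-in) - 0 → 1 - 0 = 1, borrow out 0
  col 6: (0 - 0 borrow-in) - 0 → 0 - 0 = 0, borrow out 0
  col 7: (0 - 0 borrow-in) - 0 → 0 - 0 = 0, borrow out 0
  col 8: (1 - 0 borrow-in) - 1 → 1 - 1 = 0, borrow out 0
  col 9: (1 - 0 borrow-in) - 0 → 1 - 0 = 1, borrow out 0
Reading bits MSB→LSB: 1000111010
Strip leading zeros: 1000111010
= 1000111010


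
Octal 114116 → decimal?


Positional values:
Position 0: 6 × 8^0 = 6
Position 1: 1 × 8^1 = 8
Position 2: 1 × 8^2 = 64
Position 3: 4 × 8^3 = 2048
Position 4: 1 × 8^4 = 4096
Position 5: 1 × 8^5 = 32768
Sum = 6 + 8 + 64 + 2048 + 4096 + 32768
= 38990


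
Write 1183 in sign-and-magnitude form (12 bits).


Sign bit: 0 (positive)
Magnitude: 1183 = 10010011111
= 010010011111


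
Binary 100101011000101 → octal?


Group into 3-bit groups: 100101011000101
  100 = 4
  101 = 5
  011 = 3
  000 = 0
  101 = 5
= 0o45305


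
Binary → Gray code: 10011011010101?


Binary: 10011011010101
Gray code: G = B XOR (B >> 1)
B >> 1 = 01001101101010
10011011010101 XOR 01001101101010:
  1 XOR 0 = 1
  0 XOR 1 = 1
  0 XOR 0 = 0
  1 XOR 0 = 1
  1 XOR 1 = 0
  0 XOR 1 = 1
  1 XOR 0 = 1
  1 XOR 1 = 0
  0 XOR 1 = 1
  1 XOR 0 = 1
  0 XOR 1 = 1
  1 XOR 0 = 1
  0 XOR 1 = 1
  1 XOR 0 = 1
= 11010110111111


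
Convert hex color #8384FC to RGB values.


Hex: #8384FC
R = 83₁₆ = 131
G = 84₁₆ = 132
B = FC₁₆ = 252
= RGB(131, 132, 252)


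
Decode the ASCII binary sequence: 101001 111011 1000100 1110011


Codes (binary): 101001 111011 1000100 1110011
Per-code ASCII lookup:
  101001 = 41  (special character) → ')'
  111011 = 59  (special character) → ';'
  1000100 = 68  (range 65-90: uppercase, 68 - 65 = 3) → 'D'
  1110011 = 115  (range 97-122: lowercase, 115 - 97 = 18) → 's'
= ');Ds'


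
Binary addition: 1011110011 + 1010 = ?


Align and add column by column (LSB to MSB, carry propagating):
  01011110011
+ 00000001010
  -----------
  col 0: 1 + 0 + 0 (carry in) = 1 → bit 1, carry out 0
  col 1: 1 + 1 + 0 (carry in) = 2 → bit 0, carry out 1
  col 2: 0 + 0 + 1 (carry in) = 1 → bit 1, carry out 0
  col 3: 0 + 1 + 0 (carry in) = 1 → bit 1, carry out 0
  col 4: 1 + 0 + 0 (carry in) = 1 → bit 1, carry out 0
  col 5: 1 + 0 + 0 (carry in) = 1 → bit 1, carry out 0
  col 6: 1 + 0 + 0 (carry in) = 1 → bit 1, carry out 0
  col 7: 1 + 0 + 0 (carry in) = 1 → bit 1, carry out 0
  col 8: 0 + 0 + 0 (carry in) = 0 → bit 0, carry out 0
  col 9: 1 + 0 + 0 (carry in) = 1 → bit 1, carry out 0
  col 10: 0 + 0 + 0 (carry in) = 0 → bit 0, carry out 0
Reading bits MSB→LSB: 01011111101
Strip leading zeros: 1011111101
= 1011111101


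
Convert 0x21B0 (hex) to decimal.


Positional values:
Position 0: 0 × 16^0 = 0 × 1 = 0
Position 1: B × 16^1 = 11 × 16 = 176
Position 2: 1 × 16^2 = 1 × 256 = 256
Position 3: 2 × 16^3 = 2 × 4096 = 8192
Sum = 0 + 176 + 256 + 8192
= 8624


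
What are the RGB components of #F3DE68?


Hex: #F3DE68
R = F3₁₆ = 243
G = DE₁₆ = 222
B = 68₁₆ = 104
= RGB(243, 222, 104)


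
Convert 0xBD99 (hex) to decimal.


Positional values:
Position 0: 9 × 16^0 = 9 × 1 = 9
Position 1: 9 × 16^1 = 9 × 16 = 144
Position 2: D × 16^2 = 13 × 256 = 3328
Position 3: B × 16^3 = 11 × 4096 = 45056
Sum = 9 + 144 + 3328 + 45056
= 48537


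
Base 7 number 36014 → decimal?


Positional values (base 7):
  4 × 7^0 = 4 × 1 = 4
  1 × 7^1 = 1 × 7 = 7
  0 × 7^2 = 0 × 49 = 0
  6 × 7^3 = 6 × 343 = 2058
  3 × 7^4 = 3 × 2401 = 7203
Sum = 4 + 7 + 0 + 2058 + 7203
= 9272


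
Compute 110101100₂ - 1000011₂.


Align and subtract column by column (LSB to MSB, borrowing when needed):
  110101100
- 001000011
  ---------
  col 0: (0 - 0 borrow-in) - 1 → borrow from next column: (0+2) - 1 = 1, borrow out 1
  col 1: (0 - 1 borrow-in) - 1 → borrow from next column: (-1+2) - 1 = 0, borrow out 1
  col 2: (1 - 1 borrow-in) - 0 → 0 - 0 = 0, borrow out 0
  col 3: (1 - 0 borrow-in) - 0 → 1 - 0 = 1, borrow out 0
  col 4: (0 - 0 borrow-in) - 0 → 0 - 0 = 0, borrow out 0
  col 5: (1 - 0 borrow-in) - 0 → 1 - 0 = 1, borrow out 0
  col 6: (0 - 0 borrow-in) - 1 → borrow from next column: (0+2) - 1 = 1, borrow out 1
  col 7: (1 - 1 borrow-in) - 0 → 0 - 0 = 0, borrow out 0
  col 8: (1 - 0 borrow-in) - 0 → 1 - 0 = 1, borrow out 0
Reading bits MSB→LSB: 101101001
Strip leading zeros: 101101001
= 101101001


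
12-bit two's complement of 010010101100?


Original: 010010101100
Step 1 - Invert all bits: 101101010011
Step 2 - Add 1: 101101010011 + 1
= 101101010100 (represents -1196)


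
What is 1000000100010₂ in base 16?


Group into 4-bit nibbles: 0001000000100010
  0001 = 1
  0000 = 0
  0010 = 2
  0010 = 2
= 0x1022


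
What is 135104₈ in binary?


Each octal digit → 3 binary bits:
  1 = 001
  3 = 011
  5 = 101
  1 = 001
  0 = 000
  4 = 100
Concatenate: 001 011 101 001 000 100
= 001011101001000100


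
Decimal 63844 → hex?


Divide by 16 repeatedly:
63844 ÷ 16 = 3990 remainder 4 (4)
3990 ÷ 16 = 249 remainder 6 (6)
249 ÷ 16 = 15 remainder 9 (9)
15 ÷ 16 = 0 remainder 15 (F)
Reading remainders bottom-up:
= 0xF964


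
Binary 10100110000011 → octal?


Group into 3-bit groups: 010100110000011
  010 = 2
  100 = 4
  110 = 6
  000 = 0
  011 = 3
= 0o24603


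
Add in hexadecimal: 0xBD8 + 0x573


Align and add column by column (LSB to MSB, each column mod 16 with carry):
  0BD8
+ 0573
  ----
  col 0: 8(8) + 3(3) + 0 (carry in) = 11 → B(11), carry out 0
  col 1: D(13) + 7(7) + 0 (carry in) = 20 → 4(4), carry out 1
  col 2: B(11) + 5(5) + 1 (carry in) = 17 → 1(1), carry out 1
  col 3: 0(0) + 0(0) + 1 (carry in) = 1 → 1(1), carry out 0
Reading digits MSB→LSB: 114B
Strip leading zeros: 114B
= 0x114B


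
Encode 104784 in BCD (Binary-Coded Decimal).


Each digit → 4-bit binary:
  1 → 0001
  0 → 0000
  4 → 0100
  7 → 0111
  8 → 1000
  4 → 0100
= 0001 0000 0100 0111 1000 0100


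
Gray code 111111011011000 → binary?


Gray code: 111111011011000
MSB stays the same: 1
Each subsequent bit = prev_binary XOR current_gray:
  B[1] = 1 XOR 1 = 0
  B[2] = 0 XOR 1 = 1
  B[3] = 1 XOR 1 = 0
  B[4] = 0 XOR 1 = 1
  B[5] = 1 XOR 1 = 0
  B[6] = 0 XOR 0 = 0
  B[7] = 0 XOR 1 = 1
  B[8] = 1 XOR 1 = 0
  B[9] = 0 XOR 0 = 0
  B[10] = 0 XOR 1 = 1
  B[11] = 1 XOR 1 = 0
  B[12] = 0 XOR 0 = 0
  B[13] = 0 XOR 0 = 0
  B[14] = 0 XOR 0 = 0
= 101010010010000 (21648 decimal)


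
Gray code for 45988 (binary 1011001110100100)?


Binary: 1011001110100100
Gray code: G = B XOR (B >> 1)
B >> 1 = 0101100111010010
1011001110100100 XOR 0101100111010010:
  1 XOR 0 = 1
  0 XOR 1 = 1
  1 XOR 0 = 1
  1 XOR 1 = 0
  0 XOR 1 = 1
  0 XOR 0 = 0
  1 XOR 0 = 1
  1 XOR 1 = 0
  1 XOR 1 = 0
  0 XOR 1 = 1
  1 XOR 0 = 1
  0 XOR 1 = 1
  0 XOR 0 = 0
  1 XOR 0 = 1
  0 XOR 1 = 1
  0 XOR 0 = 0
= 1110101001110110


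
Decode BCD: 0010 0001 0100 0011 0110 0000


Each 4-bit group → digit:
  0010 → 2
  0001 → 1
  0100 → 4
  0011 → 3
  0110 → 6
  0000 → 0
= 214360


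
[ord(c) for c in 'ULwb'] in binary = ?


String: 'ULwb'  (4 characters)
Per-character ASCII lookup:
  'U': uppercase starts at 65: 'U' = 65 + 20 = 85 → 1010101
  'L': uppercase starts at 65: 'L' = 65 + 11 = 76 → 1001100
  'w': lowercase starts at 97: 'w' = 97 + 22 = 119 → 1110111
  'b': lowercase starts at 97: 'b' = 97 + 1 = 98 → 1100010
= 1010101 1001100 1110111 1100010
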